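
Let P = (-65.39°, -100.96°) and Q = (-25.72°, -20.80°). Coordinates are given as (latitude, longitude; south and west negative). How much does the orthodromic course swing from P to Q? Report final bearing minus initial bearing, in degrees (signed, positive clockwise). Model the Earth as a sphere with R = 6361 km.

-65.1°

At departure: θ₁ = atan2(sin Δλ cos φ₂, cos φ₁ sin φ₂ − sin φ₁ cos φ₂ cos Δλ) = 92.63°
At arrival: θ₂ = atan2(sin Δλ cos φ₁, −cos φ₂ sin φ₁ + sin φ₂ cos φ₁ cos Δλ) = 27.50°
Δθ = θ₂ − θ₁ = -65.1°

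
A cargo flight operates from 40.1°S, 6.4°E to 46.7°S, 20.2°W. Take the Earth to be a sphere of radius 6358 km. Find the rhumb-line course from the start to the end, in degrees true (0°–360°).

251.1°

Δψ = ln[tan(π/4+φ₂/2)/tan(π/4+φ₁/2)] = -0.1588
Δλ = -0.4643 rad (taken the short way round)
course = atan2(Δλ, Δψ) = 251.12°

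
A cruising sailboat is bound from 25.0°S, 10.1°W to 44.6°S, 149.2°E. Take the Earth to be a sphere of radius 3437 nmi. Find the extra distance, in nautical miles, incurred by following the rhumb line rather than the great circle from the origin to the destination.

Great circle: cos σ = sin φ₁ sin φ₂ + cos φ₁ cos φ₂ cos Δλ,  σ = 1.8827 rad → d_gc = 6471.0 nmi
Rhumb line: Δψ = -0.4207, q = Δφ/Δψ = 0.8132, d_rh = R√(Δφ²+q²Δλ²) = 7859.4 nmi
Excess = 7859.4 − 6471.0 = 1388.4 ≈ 1388 nmi

1388 nmi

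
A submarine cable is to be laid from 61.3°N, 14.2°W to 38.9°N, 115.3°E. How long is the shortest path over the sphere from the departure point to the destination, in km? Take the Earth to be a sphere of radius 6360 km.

7965 km

cos σ = sin φ₁ sin φ₂ + cos φ₁ cos φ₂ cos Δλ
      = sin(61.30°)sin(38.90°) + cos(61.30°)cos(38.90°)cos(129.50°) = 0.3131
σ = 71.754° → d = Rσ = 6360·1.25235 = 7965 km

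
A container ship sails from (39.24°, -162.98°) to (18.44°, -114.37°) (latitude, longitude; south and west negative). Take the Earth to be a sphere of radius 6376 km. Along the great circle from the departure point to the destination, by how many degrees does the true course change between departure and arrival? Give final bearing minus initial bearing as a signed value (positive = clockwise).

+25.0°

At departure: θ₁ = atan2(sin Δλ cos φ₂, cos φ₁ sin φ₂ − sin φ₁ cos φ₂ cos Δλ) = 102.04°
At arrival: θ₂ = atan2(sin Δλ cos φ₁, −cos φ₂ sin φ₁ + sin φ₂ cos φ₁ cos Δλ) = 127.02°
Δθ = θ₂ − θ₁ = +25.0°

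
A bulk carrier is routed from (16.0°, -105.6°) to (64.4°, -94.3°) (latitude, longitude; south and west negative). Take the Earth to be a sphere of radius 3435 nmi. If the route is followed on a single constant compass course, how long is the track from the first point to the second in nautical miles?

2941 nmi

Rhumb course C = atan2(Δλ, Δψ) with Δψ = ln[tan(π/4+φ₂/2)/tan(π/4+φ₁/2)] = +1.1990, Δλ = +0.1972 → C = 9.34°
d = R·|Δφ| / |cos C| = 3435·0.84474 / 0.98674 = 2941 nmi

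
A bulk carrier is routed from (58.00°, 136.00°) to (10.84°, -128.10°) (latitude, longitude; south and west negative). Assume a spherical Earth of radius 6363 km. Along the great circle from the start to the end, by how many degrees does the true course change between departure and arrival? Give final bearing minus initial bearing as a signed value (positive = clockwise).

+68.7°

Initial bearing θ₁ = atan2(sin Δλ cos φ₂, cos φ₁ sin φ₂ − sin φ₁ cos φ₂ cos Δλ) = 79.26°
Final bearing θ₂ = (initial bearing from the destination back to the start) + 180° = 147.99°
Δθ = θ₂ − θ₁ = +68.7°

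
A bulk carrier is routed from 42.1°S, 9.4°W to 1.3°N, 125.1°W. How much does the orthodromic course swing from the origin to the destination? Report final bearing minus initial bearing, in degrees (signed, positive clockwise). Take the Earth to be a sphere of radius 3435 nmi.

At departure: θ₁ = atan2(sin Δλ cos φ₂, cos φ₁ sin φ₂ − sin φ₁ cos φ₂ cos Δλ) = 253.09°
At arrival: θ₂ = atan2(sin Δλ cos φ₁, −cos φ₂ sin φ₁ + sin φ₂ cos φ₁ cos Δλ) = 314.76°
Δθ = θ₂ − θ₁ = +61.7°

+61.7°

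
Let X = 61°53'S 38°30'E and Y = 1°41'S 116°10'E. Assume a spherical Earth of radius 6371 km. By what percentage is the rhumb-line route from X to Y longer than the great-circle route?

2.9%

Great circle: σ = 1.4439 rad → d_gc = Rσ = 9199.3 km
Rhumb: Δφ = +1.0507, Δλ = +1.3555, Δψ = +1.3553, q = Δφ/Δψ = 0.7753 → d_rh = R√(Δφ²+q²Δλ²) = 9467.6 km
Excess = (9467.6 − 9199.3) / 9199.3 = 268.3 / 9199.3 = 2.92% ≈ 2.9%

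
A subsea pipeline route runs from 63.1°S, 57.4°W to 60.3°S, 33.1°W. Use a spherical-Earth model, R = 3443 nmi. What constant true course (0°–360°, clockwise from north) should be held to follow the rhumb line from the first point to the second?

76.3°

Δψ = ln[tan(π/4+φ₂/2)/tan(π/4+φ₁/2)] = +0.1032
Δλ = +0.4241 rad (taken the short way round)
course = atan2(Δλ, Δψ) = 76.33°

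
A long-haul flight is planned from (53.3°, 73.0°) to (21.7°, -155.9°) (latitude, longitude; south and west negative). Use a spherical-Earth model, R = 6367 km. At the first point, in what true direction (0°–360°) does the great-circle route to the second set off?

N = sin Δλ·cos φ₂ = +0.7002;  D = cos φ₁ sin φ₂ − sin φ₁ cos φ₂ cos Δλ = +0.7107
initial course = atan2(N, D) = 44.57°

44.6°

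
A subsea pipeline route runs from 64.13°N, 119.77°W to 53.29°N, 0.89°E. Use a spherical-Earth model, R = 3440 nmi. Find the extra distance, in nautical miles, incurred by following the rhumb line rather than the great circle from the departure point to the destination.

Great circle: cos σ = sin φ₁ sin φ₂ + cos φ₁ cos φ₂ cos Δλ,  σ = 0.9418 rad → d_gc = 3239.8 nmi
Rhumb line: Δψ = -0.3678, q = Δφ/Δψ = 0.5144, d_rh = R√(Δφ²+q²Δλ²) = 3782.6 nmi
Excess = 3782.6 − 3239.8 = 542.8 ≈ 543 nmi

543 nmi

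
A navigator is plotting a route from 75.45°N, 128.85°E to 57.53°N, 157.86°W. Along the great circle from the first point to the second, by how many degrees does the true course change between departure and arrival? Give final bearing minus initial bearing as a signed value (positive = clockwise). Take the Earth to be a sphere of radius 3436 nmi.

Initial bearing θ₁ = atan2(sin Δλ cos φ₂, cos φ₁ sin φ₂ − sin φ₁ cos φ₂ cos Δλ) = 83.07°
Final bearing θ₂ = (initial bearing from the destination back to the start) + 180° = 152.32°
Δθ = θ₂ − θ₁ = +69.3°

+69.3°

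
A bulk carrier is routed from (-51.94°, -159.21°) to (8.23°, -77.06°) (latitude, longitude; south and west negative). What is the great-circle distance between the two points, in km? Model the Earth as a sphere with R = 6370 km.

10193 km

Haversine: a = sin²(Δφ/2)+cos φ₁ cos φ₂ sin²(Δλ/2) = 0.51469;  σ = 2·atan2(√a,√(1−a))
σ = 91.683° → d = Rσ = 6370·1.60018 = 10193 km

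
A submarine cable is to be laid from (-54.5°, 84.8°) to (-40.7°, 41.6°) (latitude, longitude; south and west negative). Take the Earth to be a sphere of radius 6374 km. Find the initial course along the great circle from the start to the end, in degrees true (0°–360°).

N = sin Δλ·cos φ₂ = -0.5190;  D = cos φ₁ sin φ₂ − sin φ₁ cos φ₂ cos Δλ = +0.0713
initial course = atan2(N, D) = 277.82°

277.8°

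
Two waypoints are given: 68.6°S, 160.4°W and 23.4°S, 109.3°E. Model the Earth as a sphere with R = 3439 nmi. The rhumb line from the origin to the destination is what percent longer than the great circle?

6.5%

Great circle: σ = 1.1939 rad → d_gc = Rσ = 4105.9 nmi
Rhumb: Δφ = +0.7889, Δλ = -1.5760, Δψ = +1.2460, q = Δφ/Δψ = 0.6331 → d_rh = R√(Δφ²+q²Δλ²) = 4374.5 nmi
Excess = (4374.5 − 4105.9) / 4105.9 = 268.6 / 4105.9 = 6.54% ≈ 6.5%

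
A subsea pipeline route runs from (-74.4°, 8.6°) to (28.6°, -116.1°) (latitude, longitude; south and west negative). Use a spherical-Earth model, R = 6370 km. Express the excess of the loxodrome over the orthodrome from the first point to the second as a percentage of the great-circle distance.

7.7%

Great circle: σ = 2.2086 rad → d_gc = Rσ = 14069.1 km
Rhumb: Δφ = +1.7977, Δλ = -2.1764, Δψ = +2.5092, q = Δφ/Δψ = 0.7164 → d_rh = R√(Δφ²+q²Δλ²) = 15158.8 km
Excess = (15158.8 − 14069.1) / 14069.1 = 1089.7 / 14069.1 = 7.745% ≈ 7.7%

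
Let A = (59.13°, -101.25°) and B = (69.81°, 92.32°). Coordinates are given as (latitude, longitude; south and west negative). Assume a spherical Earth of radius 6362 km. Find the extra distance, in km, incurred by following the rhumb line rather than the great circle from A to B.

2311 km

Great circle: cos σ = sin φ₁ sin φ₂ + cos φ₁ cos φ₂ cos Δλ,  σ = 0.8848 rad → d_gc = 5629.05 km
Rhumb line: Δψ = +0.4388, q = Δφ/Δψ = 0.4248, d_rh = R√(Δφ²+q²Δλ²) = 7939.64 km
Excess = 7939.64 − 5629.05 = 2310.59 ≈ 2311 km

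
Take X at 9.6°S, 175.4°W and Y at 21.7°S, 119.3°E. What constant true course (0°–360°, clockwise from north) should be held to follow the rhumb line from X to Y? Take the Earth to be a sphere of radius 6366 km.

Δψ = ln[tan(π/4+φ₂/2)/tan(π/4+φ₁/2)] = -0.2198
Δλ = -1.1397 rad (taken the short way round)
course = atan2(Δλ, Δψ) = 259.08°

259.1°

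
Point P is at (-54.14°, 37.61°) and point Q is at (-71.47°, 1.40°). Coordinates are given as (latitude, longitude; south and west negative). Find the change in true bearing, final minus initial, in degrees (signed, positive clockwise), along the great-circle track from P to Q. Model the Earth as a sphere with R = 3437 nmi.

Initial bearing θ₁ = atan2(sin Δλ cos φ₂, cos φ₁ sin φ₂ − sin φ₁ cos φ₂ cos Δλ) = 208.37°
Final bearing θ₂ = (initial bearing from the destination back to the start) + 180° = 241.16°
Δθ = θ₂ − θ₁ = +32.8°

+32.8°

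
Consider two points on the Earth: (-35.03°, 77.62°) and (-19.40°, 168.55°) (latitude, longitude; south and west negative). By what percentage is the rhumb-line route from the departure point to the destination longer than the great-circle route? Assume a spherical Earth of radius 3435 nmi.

2.8%

Great circle: σ = 1.3917 rad → d_gc = Rσ = 4780.5 nmi
Rhumb: Δφ = +0.2728, Δλ = +1.5870, Δψ = +0.3082, q = Δφ/Δψ = 0.8851 → d_rh = R√(Δφ²+q²Δλ²) = 4915.0 nmi
Excess = (4915.0 − 4780.5) / 4780.5 = 134.5 / 4780.5 = 2.81% ≈ 2.8%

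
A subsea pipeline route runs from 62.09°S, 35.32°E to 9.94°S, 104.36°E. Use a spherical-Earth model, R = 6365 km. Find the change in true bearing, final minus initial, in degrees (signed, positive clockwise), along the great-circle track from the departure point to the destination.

Initial bearing θ₁ = atan2(sin Δλ cos φ₂, cos φ₁ sin φ₂ − sin φ₁ cos φ₂ cos Δλ) = 75.93°
Final bearing θ₂ = (initial bearing from the destination back to the start) + 180° = 27.45°
Δθ = θ₂ − θ₁ = -48.5°

-48.5°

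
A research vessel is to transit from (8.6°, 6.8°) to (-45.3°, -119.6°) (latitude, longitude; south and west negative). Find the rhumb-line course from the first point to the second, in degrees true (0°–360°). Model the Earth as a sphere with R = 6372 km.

Δψ = ln[tan(π/4+φ₂/2)/tan(π/4+φ₁/2)] = -1.0395
Δλ = -2.2061 rad (taken the short way round)
course = atan2(Δλ, Δψ) = 244.77°

244.8°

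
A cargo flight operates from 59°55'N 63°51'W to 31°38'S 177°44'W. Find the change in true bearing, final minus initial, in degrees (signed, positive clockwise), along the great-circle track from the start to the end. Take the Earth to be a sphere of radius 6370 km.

Initial bearing θ₁ = atan2(sin Δλ cos φ₂, cos φ₁ sin φ₂ − sin φ₁ cos φ₂ cos Δλ) = 272.60°
Final bearing θ₂ = (initial bearing from the destination back to the start) + 180° = 216.02°
Δθ = θ₂ − θ₁ = -56.6°

-56.6°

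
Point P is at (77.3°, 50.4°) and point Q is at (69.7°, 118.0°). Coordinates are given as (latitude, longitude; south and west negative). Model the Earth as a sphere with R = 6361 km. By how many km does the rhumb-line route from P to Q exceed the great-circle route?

Great circle: cos σ = sin φ₁ sin φ₂ + cos φ₁ cos φ₂ cos Δλ,  σ = 0.3362 rad → d_gc = 2138.7 km
Rhumb line: Δψ = -0.4755, q = Δφ/Δψ = 0.2790, d_rh = R√(Δφ²+q²Δλ²) = 2257.4 km
Excess = 2257.4 − 2138.7 = 118.7 ≈ 119 km

119 km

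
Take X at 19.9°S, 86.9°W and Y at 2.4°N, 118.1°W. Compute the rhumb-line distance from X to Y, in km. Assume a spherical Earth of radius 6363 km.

4208 km

Rhumb course C = atan2(Δλ, Δψ) with Δψ = ln[tan(π/4+φ₂/2)/tan(π/4+φ₁/2)] = +0.3964, Δλ = -0.5445 → C = 306.05°
d = R·|Δφ| / |cos C| = 6363·0.38921 / 0.58855 = 4208 km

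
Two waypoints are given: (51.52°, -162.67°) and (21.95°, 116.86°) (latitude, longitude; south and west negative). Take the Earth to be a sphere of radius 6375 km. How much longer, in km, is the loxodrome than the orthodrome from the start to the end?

265 km

Great circle: cos σ = sin φ₁ sin φ₂ + cos φ₁ cos φ₂ cos Δλ,  σ = 1.1722 rad → d_gc = 7472.5 km
Rhumb line: Δψ = -0.6598, q = Δφ/Δψ = 0.7822, d_rh = R√(Δφ²+q²Δλ²) = 7737.7 km
Excess = 7737.7 − 7472.5 = 265.2 ≈ 265 km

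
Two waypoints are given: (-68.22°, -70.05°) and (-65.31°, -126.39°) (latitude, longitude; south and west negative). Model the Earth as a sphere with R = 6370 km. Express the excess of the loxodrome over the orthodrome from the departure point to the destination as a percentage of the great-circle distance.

Great circle: σ = 0.3774 rad → d_gc = Rσ = 2404.0 km
Rhumb: Δφ = +0.0508, Δλ = -0.9833, Δψ = +0.1289, q = Δφ/Δψ = 0.3940 → d_rh = R√(Δφ²+q²Δλ²) = 2489.0 km
Excess = (2489.0 − 2404.0) / 2404.0 = 85.0 / 2404.0 = 3.54% ≈ 3.5%

3.5%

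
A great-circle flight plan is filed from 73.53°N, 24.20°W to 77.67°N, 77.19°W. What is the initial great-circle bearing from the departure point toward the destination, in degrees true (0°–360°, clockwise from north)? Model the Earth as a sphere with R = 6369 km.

N = sin Δλ·cos φ₂ = -0.1705;  D = cos φ₁ sin φ₂ − sin φ₁ cos φ₂ cos Δλ = +0.1537
initial course = atan2(N, D) = 312.03°

312.0°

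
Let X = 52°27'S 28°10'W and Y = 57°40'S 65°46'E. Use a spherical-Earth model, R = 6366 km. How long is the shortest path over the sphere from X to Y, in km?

cos σ = sin φ₁ sin φ₂ + cos φ₁ cos φ₂ cos Δλ
      = sin(-52.45°)sin(-57.67°) + cos(-52.45°)cos(-57.67°)cos(93.93°) = 0.6475
σ = 49.644° → d = Rσ = 6366·0.86645 = 5516 km

5516 km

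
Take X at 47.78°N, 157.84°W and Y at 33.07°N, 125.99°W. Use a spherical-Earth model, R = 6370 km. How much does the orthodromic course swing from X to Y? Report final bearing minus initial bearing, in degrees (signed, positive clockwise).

At departure: θ₁ = atan2(sin Δλ cos φ₂, cos φ₁ sin φ₂ − sin φ₁ cos φ₂ cos Δλ) = 109.95°
At arrival: θ₂ = atan2(sin Δλ cos φ₁, −cos φ₂ sin φ₁ + sin φ₂ cos φ₁ cos Δλ) = 131.08°
Δθ = θ₂ − θ₁ = +21.1°

+21.1°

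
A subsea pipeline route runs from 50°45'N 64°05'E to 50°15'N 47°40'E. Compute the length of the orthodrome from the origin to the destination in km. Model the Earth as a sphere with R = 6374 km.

1161 km

Haversine: a = sin²(Δφ/2)+cos φ₁ cos φ₂ sin²(Δλ/2) = 0.00827;  σ = 2·atan2(√a,√(1−a))
σ = 10.433° → d = Rσ = 6374·0.18209 = 1161 km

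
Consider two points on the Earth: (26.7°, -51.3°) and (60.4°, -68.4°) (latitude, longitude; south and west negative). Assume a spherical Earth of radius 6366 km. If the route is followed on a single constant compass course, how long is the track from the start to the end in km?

3970 km

Δψ = ln[tan(π/4+φ₂/2)/tan(π/4+φ₁/2)] = +0.8472;  Δφ = +0.5882 rad,  Δλ = -0.2985 rad
q = Δφ/Δψ = 0.6943
d = R·√(Δφ² + q²Δλ²) = 6366·0.62361 = 3970 km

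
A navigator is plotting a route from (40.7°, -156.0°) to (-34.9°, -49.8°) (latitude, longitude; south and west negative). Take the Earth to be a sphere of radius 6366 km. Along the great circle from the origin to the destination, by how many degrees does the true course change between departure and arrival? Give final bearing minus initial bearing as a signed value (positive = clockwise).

At departure: θ₁ = atan2(sin Δλ cos φ₂, cos φ₁ sin φ₂ − sin φ₁ cos φ₂ cos Δλ) = 109.86°
At arrival: θ₂ = atan2(sin Δλ cos φ₁, −cos φ₂ sin φ₁ + sin φ₂ cos φ₁ cos Δλ) = 119.61°
Δθ = θ₂ − θ₁ = +9.7°

+9.7°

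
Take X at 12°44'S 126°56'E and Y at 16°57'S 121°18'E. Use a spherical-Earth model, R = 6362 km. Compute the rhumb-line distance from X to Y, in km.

Rhumb course C = atan2(Δλ, Δψ) with Δψ = ln[tan(π/4+φ₂/2)/tan(π/4+φ₁/2)] = -0.0762, Δλ = -0.0983 → C = 232.24°
d = R·|Δφ| / |cos C| = 6362·0.07359 / 0.61235 = 765 km

765 km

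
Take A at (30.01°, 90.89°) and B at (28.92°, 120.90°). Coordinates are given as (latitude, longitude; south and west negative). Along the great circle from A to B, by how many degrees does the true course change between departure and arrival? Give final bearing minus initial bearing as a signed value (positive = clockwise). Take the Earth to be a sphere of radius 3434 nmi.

Initial bearing θ₁ = atan2(sin Δλ cos φ₂, cos φ₁ sin φ₂ − sin φ₁ cos φ₂ cos Δλ) = 84.82°
Final bearing θ₂ = (initial bearing from the destination back to the start) + 180° = 99.85°
Δθ = θ₂ − θ₁ = +15.0°

+15.0°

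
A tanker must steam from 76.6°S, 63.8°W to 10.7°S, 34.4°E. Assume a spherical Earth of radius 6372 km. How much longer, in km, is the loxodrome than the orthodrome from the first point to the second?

688 km

Great circle: cos σ = sin φ₁ sin φ₂ + cos φ₁ cos φ₂ cos Δλ,  σ = 1.4221 rad → d_gc = 9061.7 km
Rhumb line: Δψ = +1.9537, q = Δφ/Δψ = 0.5887, d_rh = R√(Δφ²+q²Δλ²) = 9749.3 km
Excess = 9749.3 − 9061.7 = 687.6 ≈ 688 km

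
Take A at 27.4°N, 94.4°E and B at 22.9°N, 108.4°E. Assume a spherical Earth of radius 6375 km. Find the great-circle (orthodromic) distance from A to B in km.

cos σ = sin φ₁ sin φ₂ + cos φ₁ cos φ₂ cos Δλ
      = sin(27.40°)sin(22.90°) + cos(27.40°)cos(22.90°)cos(14.00°) = 0.9726
σ = 13.438° → d = Rσ = 6375·0.23453 = 1495 km

1495 km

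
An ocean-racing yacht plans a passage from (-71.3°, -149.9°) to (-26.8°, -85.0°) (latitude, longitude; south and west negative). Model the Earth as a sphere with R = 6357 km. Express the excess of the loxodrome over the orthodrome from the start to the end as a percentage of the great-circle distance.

Great circle: σ = 0.9903 rad → d_gc = Rσ = 6295.1 km
Rhumb: Δφ = +0.7767, Δλ = +1.1327, Δψ = +1.3181, q = Δφ/Δψ = 0.5892 → d_rh = R√(Δφ²+q²Δλ²) = 6509.9 km
Excess = (6509.9 − 6295.1) / 6295.1 = 214.8 / 6295.1 = 3.41% ≈ 3.4%

3.4%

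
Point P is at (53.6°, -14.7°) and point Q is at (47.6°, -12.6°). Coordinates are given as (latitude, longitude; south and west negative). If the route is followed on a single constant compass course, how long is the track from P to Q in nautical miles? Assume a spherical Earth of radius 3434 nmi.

Δψ = ln[tan(π/4+φ₂/2)/tan(π/4+φ₁/2)] = -0.1653;  Δφ = -0.1047 rad,  Δλ = +0.0367 rad
q = Δφ/Δψ = 0.6336
d = R·√(Δφ² + q²Δλ²) = 3434·0.10726 = 368 nmi

368 nmi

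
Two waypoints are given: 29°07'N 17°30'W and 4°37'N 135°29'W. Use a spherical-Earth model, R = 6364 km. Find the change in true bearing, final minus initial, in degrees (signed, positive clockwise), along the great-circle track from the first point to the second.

-52.6°

At departure: θ₁ = atan2(sin Δλ cos φ₂, cos φ₁ sin φ₂ − sin φ₁ cos φ₂ cos Δλ) = 288.70°
At arrival: θ₂ = atan2(sin Δλ cos φ₁, −cos φ₂ sin φ₁ + sin φ₂ cos φ₁ cos Δλ) = 236.12°
Δθ = θ₂ − θ₁ = -52.6°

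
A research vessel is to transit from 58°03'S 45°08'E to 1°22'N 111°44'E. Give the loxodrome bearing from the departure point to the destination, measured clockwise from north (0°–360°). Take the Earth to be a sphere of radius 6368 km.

Δψ = ln[tan(π/4+φ₂/2)/tan(π/4+φ₁/2)] = +1.2747
Δλ = +1.1624 rad (taken the short way round)
course = atan2(Δλ, Δψ) = 42.36°

42.4°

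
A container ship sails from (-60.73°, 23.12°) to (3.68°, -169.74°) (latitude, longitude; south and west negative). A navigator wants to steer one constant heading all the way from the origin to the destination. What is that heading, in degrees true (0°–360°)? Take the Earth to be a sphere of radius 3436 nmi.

64.3°

Meridional parts: M(φ₁)=-1.3427, M(φ₂)=+0.0643 → ΔM = +1.4070;  Δλ = +2.9171 rad
tan C = Δλ / ΔM = +2.0733 → C = 64.25°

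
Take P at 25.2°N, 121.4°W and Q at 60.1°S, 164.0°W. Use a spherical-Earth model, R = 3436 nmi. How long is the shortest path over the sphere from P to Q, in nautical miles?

5525 nmi

cos σ = sin φ₁ sin φ₂ + cos φ₁ cos φ₂ cos Δλ
      = sin(25.20°)sin(-60.10°) + cos(25.20°)cos(-60.10°)cos(-42.60°) = -0.0371
σ = 92.126° → d = Rσ = 3436·1.60790 = 5525 nmi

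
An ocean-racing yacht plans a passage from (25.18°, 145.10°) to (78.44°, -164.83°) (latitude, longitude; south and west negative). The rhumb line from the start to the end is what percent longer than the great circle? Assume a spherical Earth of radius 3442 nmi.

2.1%

Great circle: σ = 1.0084 rad → d_gc = Rσ = 3470.8 nmi
Rhumb: Δφ = +0.9296, Δλ = +0.8739, Δψ = +1.8361, q = Δφ/Δψ = 0.5063 → d_rh = R√(Δφ²+q²Δλ²) = 3543.5 nmi
Excess = (3543.5 − 3470.8) / 3470.8 = 72.7 / 3470.8 = 2.09% ≈ 2.1%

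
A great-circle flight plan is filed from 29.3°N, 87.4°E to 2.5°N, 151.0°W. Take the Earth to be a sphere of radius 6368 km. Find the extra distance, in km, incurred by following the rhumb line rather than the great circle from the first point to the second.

330 km

Great circle: cos σ = sin φ₁ sin φ₂ + cos φ₁ cos φ₂ cos Δλ,  σ = 2.0210 rad → d_gc = 12869.9 km
Rhumb line: Δψ = -0.4916, q = Δφ/Δψ = 0.9515, d_rh = R√(Δφ²+q²Δλ²) = 13199.7 km
Excess = 13199.7 − 12869.9 = 329.8 ≈ 330 km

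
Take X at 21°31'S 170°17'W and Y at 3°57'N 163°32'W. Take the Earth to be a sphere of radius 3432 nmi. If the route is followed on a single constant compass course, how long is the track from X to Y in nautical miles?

Δψ = ln[tan(π/4+φ₂/2)/tan(π/4+φ₁/2)] = +0.4537;  Δφ = +0.4445 rad,  Δλ = +0.1178 rad
q = Δφ/Δψ = 0.9797
d = R·√(Δφ² + q²Δλ²) = 3432·0.45922 = 1576 nmi

1576 nmi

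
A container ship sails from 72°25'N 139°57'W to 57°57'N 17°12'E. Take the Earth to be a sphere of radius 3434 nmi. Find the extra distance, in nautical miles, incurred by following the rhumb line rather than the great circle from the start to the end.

1021 nmi

Great circle: cos σ = sin φ₁ sin φ₂ + cos φ₁ cos φ₂ cos Δλ,  σ = 0.8496 rad → d_gc = 2917.6 nmi
Rhumb line: Δψ = -0.6190, q = Δφ/Δψ = 0.4079, d_rh = R√(Δφ²+q²Δλ²) = 3938.4 nmi
Excess = 3938.4 − 2917.6 = 1020.8 ≈ 1021 nmi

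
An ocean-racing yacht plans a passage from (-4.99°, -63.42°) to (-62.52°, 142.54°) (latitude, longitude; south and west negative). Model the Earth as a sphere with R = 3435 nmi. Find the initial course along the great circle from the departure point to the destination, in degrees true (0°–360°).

192.4°

θ = atan2( sin Δλ·cos φ₂ ,  cos φ₁ sin φ₂ − sin φ₁ cos φ₂ cos Δλ )
  = atan2(-0.2020, -0.9199) = 192.38°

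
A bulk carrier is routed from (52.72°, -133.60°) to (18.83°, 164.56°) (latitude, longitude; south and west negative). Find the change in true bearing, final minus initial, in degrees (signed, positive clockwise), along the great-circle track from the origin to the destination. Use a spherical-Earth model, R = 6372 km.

-40.2°

Initial bearing θ₁ = atan2(sin Δλ cos φ₂, cos φ₁ sin φ₂ − sin φ₁ cos φ₂ cos Δλ) = 259.15°
Final bearing θ₂ = (initial bearing from the destination back to the start) + 180° = 218.94°
Δθ = θ₂ − θ₁ = -40.2°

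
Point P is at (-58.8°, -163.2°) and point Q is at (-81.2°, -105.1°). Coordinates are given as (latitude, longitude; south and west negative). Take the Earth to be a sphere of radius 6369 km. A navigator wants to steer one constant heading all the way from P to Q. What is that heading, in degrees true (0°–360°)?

Δψ = ln[tan(π/4+φ₂/2)/tan(π/4+φ₁/2)] = -1.2888
Δλ = +1.0140 rad (taken the short way round)
course = atan2(Δλ, Δψ) = 141.81°

141.8°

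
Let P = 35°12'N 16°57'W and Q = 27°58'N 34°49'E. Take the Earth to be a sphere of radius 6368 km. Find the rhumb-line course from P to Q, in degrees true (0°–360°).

99.3°

Δψ = ln[tan(π/4+φ₂/2)/tan(π/4+φ₁/2)] = -0.1484
Δλ = +0.9035 rad (taken the short way round)
course = atan2(Δλ, Δψ) = 99.33°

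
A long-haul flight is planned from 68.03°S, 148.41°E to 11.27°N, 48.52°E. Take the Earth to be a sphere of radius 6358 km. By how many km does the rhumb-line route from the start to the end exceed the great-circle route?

575 km

Great circle: cos σ = sin φ₁ sin φ₂ + cos φ₁ cos φ₂ cos Δλ,  σ = 1.8176 rad → d_gc = 11556.0 km
Rhumb line: Δψ = +1.8373, q = Δφ/Δψ = 0.7533, d_rh = R√(Δφ²+q²Δλ²) = 12130.9 km
Excess = 12130.9 − 11556.0 = 574.9 ≈ 575 km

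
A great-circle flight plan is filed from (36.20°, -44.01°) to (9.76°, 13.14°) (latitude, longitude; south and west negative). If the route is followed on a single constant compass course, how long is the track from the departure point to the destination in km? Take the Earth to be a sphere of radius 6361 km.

6474 km

Rhumb course C = atan2(Δλ, Δψ) with Δψ = ln[tan(π/4+φ₂/2)/tan(π/4+φ₁/2)] = -0.5074, Δλ = +0.9975 → C = 116.96°
d = R·|Δφ| / |cos C| = 6361·0.46147 / 0.45342 = 6474 km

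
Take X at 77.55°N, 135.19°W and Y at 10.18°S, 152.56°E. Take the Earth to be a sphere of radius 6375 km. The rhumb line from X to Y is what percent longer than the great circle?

Great circle: σ = 1.6789 rad → d_gc = Rσ = 10703.0 km
Rhumb: Δφ = -1.5312, Δλ = -1.2610, Δψ = -2.3943, q = Δφ/Δψ = 0.6395 → d_rh = R√(Δφ²+q²Δλ²) = 11032.3 km
Excess = (11032.3 − 10703.0) / 10703.0 = 329.3 / 10703.0 = 3.08% ≈ 3.1%

3.1%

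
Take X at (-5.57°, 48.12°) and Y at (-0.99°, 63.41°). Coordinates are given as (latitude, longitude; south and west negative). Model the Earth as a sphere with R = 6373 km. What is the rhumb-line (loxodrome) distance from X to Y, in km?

1772 km

Rhumb course C = atan2(Δλ, Δψ) with Δψ = ln[tan(π/4+φ₂/2)/tan(π/4+φ₁/2)] = +0.0801, Δλ = +0.2669 → C = 73.29°
d = R·|Δφ| / |cos C| = 6373·0.07994 / 0.28745 = 1772 km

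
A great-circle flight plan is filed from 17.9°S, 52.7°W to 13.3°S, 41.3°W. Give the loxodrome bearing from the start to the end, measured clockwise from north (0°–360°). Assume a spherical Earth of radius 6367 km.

67.3°

Δψ = ln[tan(π/4+φ₂/2)/tan(π/4+φ₁/2)] = +0.0834
Δλ = +0.1990 rad (taken the short way round)
course = atan2(Δλ, Δψ) = 67.26°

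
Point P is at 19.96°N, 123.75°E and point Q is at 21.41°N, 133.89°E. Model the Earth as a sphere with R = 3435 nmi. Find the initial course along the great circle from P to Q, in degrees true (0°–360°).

θ = atan2( sin Δλ·cos φ₂ ,  cos φ₁ sin φ₂ − sin φ₁ cos φ₂ cos Δλ )
  = atan2(+0.1639, +0.0303) = 79.54°

79.5°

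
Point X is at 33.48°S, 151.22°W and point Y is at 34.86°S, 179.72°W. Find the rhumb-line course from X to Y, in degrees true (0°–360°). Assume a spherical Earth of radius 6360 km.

Meridional parts: M(φ₁)=-0.6207, M(φ₂)=-0.6499 → ΔM = -0.0291;  Δλ = -0.4974 rad
tan C = Δλ / ΔM = +17.0863 → C = 266.65°

266.7°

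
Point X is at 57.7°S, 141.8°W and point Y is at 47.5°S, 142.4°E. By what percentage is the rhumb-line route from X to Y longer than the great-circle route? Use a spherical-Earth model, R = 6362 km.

5.1%

Great circle: σ = 0.7788 rad → d_gc = Rσ = 4954.8 km
Rhumb: Δφ = +0.1780, Δλ = -1.3230, Δψ = +0.2948, q = Δφ/Δψ = 0.6038 → d_rh = R√(Δφ²+q²Δλ²) = 5206.8 km
Excess = (5206.8 − 4954.8) / 4954.8 = 252.0 / 4954.8 = 5.09% ≈ 5.1%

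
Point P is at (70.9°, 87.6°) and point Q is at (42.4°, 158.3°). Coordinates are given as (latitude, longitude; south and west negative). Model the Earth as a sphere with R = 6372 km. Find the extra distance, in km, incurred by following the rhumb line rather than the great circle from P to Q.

Great circle: cos σ = sin φ₁ sin φ₂ + cos φ₁ cos φ₂ cos Δλ,  σ = 0.7712 rad → d_gc = 4914.4 km
Rhumb line: Δψ = -0.9638, q = Δφ/Δψ = 0.5161, d_rh = R√(Δφ²+q²Δλ²) = 5149.2 km
Excess = 5149.2 − 4914.4 = 234.8 ≈ 235 km

235 km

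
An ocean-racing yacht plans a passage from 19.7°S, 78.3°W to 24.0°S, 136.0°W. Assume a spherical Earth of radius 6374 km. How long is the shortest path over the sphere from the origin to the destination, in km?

Haversine: a = sin²(Δφ/2)+cos φ₁ cos φ₂ sin²(Δλ/2) = 0.20165;  σ = 2·atan2(√a,√(1−a))
σ = 53.367° → d = Rσ = 6374·0.93142 = 5937 km

5937 km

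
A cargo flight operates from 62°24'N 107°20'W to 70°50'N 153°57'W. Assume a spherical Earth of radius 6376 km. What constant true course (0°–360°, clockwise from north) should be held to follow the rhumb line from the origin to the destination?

Δψ = ln[tan(π/4+φ₂/2)/tan(π/4+φ₁/2)] = +0.3749
Δλ = -0.8136 rad (taken the short way round)
course = atan2(Δλ, Δψ) = 294.74°

294.7°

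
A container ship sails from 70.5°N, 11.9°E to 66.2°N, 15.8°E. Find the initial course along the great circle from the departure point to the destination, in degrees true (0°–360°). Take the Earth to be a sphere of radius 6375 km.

159.7°

N = sin Δλ·cos φ₂ = +0.0274;  D = cos φ₁ sin φ₂ − sin φ₁ cos φ₂ cos Δλ = -0.0741
initial course = atan2(N, D) = 159.67°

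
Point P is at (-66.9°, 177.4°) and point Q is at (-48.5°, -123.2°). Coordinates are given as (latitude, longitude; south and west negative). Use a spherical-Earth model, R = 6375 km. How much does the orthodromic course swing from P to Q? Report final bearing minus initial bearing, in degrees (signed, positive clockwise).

Initial bearing θ₁ = atan2(sin Δλ cos φ₂, cos φ₁ sin φ₂ − sin φ₁ cos φ₂ cos Δλ) = 88.35°
Final bearing θ₂ = (initial bearing from the destination back to the start) + 180° = 36.29°
Δθ = θ₂ − θ₁ = -52.1°

-52.1°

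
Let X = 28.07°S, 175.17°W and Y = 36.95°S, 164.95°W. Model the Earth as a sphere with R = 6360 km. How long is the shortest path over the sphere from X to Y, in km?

1372 km

cos σ = sin φ₁ sin φ₂ + cos φ₁ cos φ₂ cos Δλ
      = sin(-28.07°)sin(-36.95°) + cos(-28.07°)cos(-36.95°)cos(10.22°) = 0.9768
σ = 12.359° → d = Rσ = 6360·0.21571 = 1372 km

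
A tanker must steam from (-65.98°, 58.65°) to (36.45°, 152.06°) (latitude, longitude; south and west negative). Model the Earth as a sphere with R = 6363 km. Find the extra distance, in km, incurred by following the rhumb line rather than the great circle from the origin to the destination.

Great circle: cos σ = sin φ₁ sin φ₂ + cos φ₁ cos φ₂ cos Δλ,  σ = 2.1678 rad → d_gc = 13793.6 km
Rhumb line: Δψ = +2.2317, q = Δφ/Δψ = 0.8011, d_rh = R√(Δφ²+q²Δλ²) = 14087.4 km
Excess = 14087.4 − 13793.6 = 293.8 ≈ 294 km

294 km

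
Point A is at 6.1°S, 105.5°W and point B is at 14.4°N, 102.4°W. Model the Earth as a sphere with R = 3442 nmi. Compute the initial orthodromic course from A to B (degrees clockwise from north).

θ = atan2( sin Δλ·cos φ₂ ,  cos φ₁ sin φ₂ − sin φ₁ cos φ₂ cos Δλ )
  = atan2(+0.0524, +0.3501) = 8.51°

8.5°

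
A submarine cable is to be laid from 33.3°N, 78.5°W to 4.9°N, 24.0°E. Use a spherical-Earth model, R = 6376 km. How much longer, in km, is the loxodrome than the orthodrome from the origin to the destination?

Great circle: cos σ = sin φ₁ sin φ₂ + cos φ₁ cos φ₂ cos Δλ,  σ = 1.7045 rad → d_gc = 10868.1 km
Rhumb line: Δψ = -0.5314, q = Δφ/Δψ = 0.9328, d_rh = R√(Δφ²+q²Δλ²) = 11099.9 km
Excess = 11099.9 − 10868.1 = 231.8 ≈ 232 km

232 km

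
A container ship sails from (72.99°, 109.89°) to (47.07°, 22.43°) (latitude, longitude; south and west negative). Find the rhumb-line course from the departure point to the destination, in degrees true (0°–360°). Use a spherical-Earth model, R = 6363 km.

237.7°

Meridional parts: M(φ₁)=+1.9002, M(φ₂)=+0.9334 → ΔM = -0.9668;  Δλ = -1.5265 rad
tan C = Δλ / ΔM = +1.5789 → C = 237.65°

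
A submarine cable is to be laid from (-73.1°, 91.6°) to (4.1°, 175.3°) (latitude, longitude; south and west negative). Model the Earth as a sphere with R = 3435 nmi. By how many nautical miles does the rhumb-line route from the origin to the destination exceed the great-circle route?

232 nmi

Great circle: cos σ = sin φ₁ sin φ₂ + cos φ₁ cos φ₂ cos Δλ,  σ = 1.6074 rad → d_gc = 5521.4 nmi
Rhumb line: Δψ = +1.9784, q = Δφ/Δψ = 0.6811, d_rh = R√(Δφ²+q²Δλ²) = 5753.3 nmi
Excess = 5753.3 − 5521.4 = 231.9 ≈ 232 nmi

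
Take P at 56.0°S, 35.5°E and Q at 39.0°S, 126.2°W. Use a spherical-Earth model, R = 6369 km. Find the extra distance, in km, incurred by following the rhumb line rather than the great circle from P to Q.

2831 km

Great circle: cos σ = sin φ₁ sin φ₂ + cos φ₁ cos φ₂ cos Δλ,  σ = 1.4614 rad → d_gc = 9307.9 km
Rhumb line: Δψ = +0.4448, q = Δφ/Δψ = 0.6671, d_rh = R√(Δφ²+q²Δλ²) = 12139.1 km
Excess = 12139.1 − 9307.9 = 2831.2 ≈ 2831 km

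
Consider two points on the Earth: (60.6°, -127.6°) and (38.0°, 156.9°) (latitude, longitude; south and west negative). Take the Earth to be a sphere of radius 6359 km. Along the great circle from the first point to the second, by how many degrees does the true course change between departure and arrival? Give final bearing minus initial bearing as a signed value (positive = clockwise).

-61.8°

Initial bearing θ₁ = atan2(sin Δλ cos φ₂, cos φ₁ sin φ₂ − sin φ₁ cos φ₂ cos Δλ) = 279.69°
Final bearing θ₂ = (initial bearing from the destination back to the start) + 180° = 217.88°
Δθ = θ₂ − θ₁ = -61.8°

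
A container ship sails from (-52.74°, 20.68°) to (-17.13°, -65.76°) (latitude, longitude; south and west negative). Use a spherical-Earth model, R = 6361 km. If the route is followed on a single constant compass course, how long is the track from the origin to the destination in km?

Δψ = ln[tan(π/4+φ₂/2)/tan(π/4+φ₁/2)] = +0.7838;  Δφ = +0.6215 rad,  Δλ = -1.5087 rad
q = Δφ/Δψ = 0.7930
d = R·√(Δφ² + q²Δλ²) = 6361·1.34812 = 8575 km

8575 km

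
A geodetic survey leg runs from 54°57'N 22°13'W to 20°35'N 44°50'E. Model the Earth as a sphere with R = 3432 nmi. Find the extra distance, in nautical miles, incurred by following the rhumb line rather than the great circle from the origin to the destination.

90 nmi

Great circle: cos σ = sin φ₁ sin φ₂ + cos φ₁ cos φ₂ cos Δλ,  σ = 1.0501 rad → d_gc = 3604.1 nmi
Rhumb line: Δψ = -0.7855, q = Δφ/Δψ = 0.7636, d_rh = R√(Δφ²+q²Δλ²) = 3693.7 nmi
Excess = 3693.7 − 3604.1 = 89.6 ≈ 90 nmi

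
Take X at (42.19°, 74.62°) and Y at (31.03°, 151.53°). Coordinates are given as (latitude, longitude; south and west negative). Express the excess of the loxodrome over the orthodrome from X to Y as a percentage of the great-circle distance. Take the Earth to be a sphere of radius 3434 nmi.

Great circle: σ = 1.0587 rad → d_gc = Rσ = 3635.6 nmi
Rhumb: Δφ = -0.1948, Δλ = +1.3423, Δψ = -0.2435, q = Δφ/Δψ = 0.8000 → d_rh = R√(Δφ²+q²Δλ²) = 3748.0 nmi
Excess = (3748.0 − 3635.6) / 3635.6 = 112.4 / 3635.6 = 3.09% ≈ 3.1%

3.1%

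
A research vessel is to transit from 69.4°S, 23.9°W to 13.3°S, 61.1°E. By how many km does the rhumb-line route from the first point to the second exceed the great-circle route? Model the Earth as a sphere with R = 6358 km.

Great circle: cos σ = sin φ₁ sin φ₂ + cos φ₁ cos φ₂ cos Δλ,  σ = 1.3231 rad → d_gc = 8412.2 km
Rhumb line: Δψ = +1.4710, q = Δφ/Δψ = 0.6656, d_rh = R√(Δφ²+q²Δλ²) = 8841.5 km
Excess = 8841.5 − 8412.2 = 429.3 ≈ 429 km

429 km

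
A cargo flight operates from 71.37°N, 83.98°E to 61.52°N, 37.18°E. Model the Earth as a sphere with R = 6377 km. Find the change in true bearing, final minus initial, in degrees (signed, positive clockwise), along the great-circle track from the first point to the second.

Initial bearing θ₁ = atan2(sin Δλ cos φ₂, cos φ₁ sin φ₂ − sin φ₁ cos φ₂ cos Δλ) = 265.31°
Final bearing θ₂ = (initial bearing from the destination back to the start) + 180° = 221.89°
Δθ = θ₂ − θ₁ = -43.4°

-43.4°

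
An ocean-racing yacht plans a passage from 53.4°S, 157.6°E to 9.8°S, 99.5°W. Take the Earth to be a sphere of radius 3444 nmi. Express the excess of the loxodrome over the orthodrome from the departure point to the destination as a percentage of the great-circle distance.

Great circle: σ = 1.5653 rad → d_gc = Rσ = 5390.9 nmi
Rhumb: Δφ = +0.7610, Δλ = +1.7959, Δψ = +0.9346, q = Δφ/Δψ = 0.8142 → d_rh = R√(Δφ²+q²Δλ²) = 5677.2 nmi
Excess = (5677.2 − 5390.9) / 5390.9 = 286.3 / 5390.9 = 5.31% ≈ 5.3%

5.3%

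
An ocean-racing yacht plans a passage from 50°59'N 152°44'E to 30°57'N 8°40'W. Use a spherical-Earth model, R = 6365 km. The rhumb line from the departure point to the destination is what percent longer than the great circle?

26.5%

Great circle: σ = 1.6832 rad → d_gc = Rσ = 10713.3 km
Rhumb: Δφ = -0.3496, Δλ = -2.8170, Δψ = -0.4691, q = Δφ/Δψ = 0.7453 → d_rh = R√(Δφ²+q²Δλ²) = 13547.8 km
Excess = (13547.8 − 10713.3) / 10713.3 = 2834.5 / 10713.3 = 26.46% ≈ 26.5%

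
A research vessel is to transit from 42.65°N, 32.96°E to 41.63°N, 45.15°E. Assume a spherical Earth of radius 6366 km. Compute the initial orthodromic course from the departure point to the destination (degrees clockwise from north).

92.3°

N = sin Δλ·cos φ₂ = +0.1578;  D = cos φ₁ sin φ₂ − sin φ₁ cos φ₂ cos Δλ = -0.0064
initial course = atan2(N, D) = 92.32°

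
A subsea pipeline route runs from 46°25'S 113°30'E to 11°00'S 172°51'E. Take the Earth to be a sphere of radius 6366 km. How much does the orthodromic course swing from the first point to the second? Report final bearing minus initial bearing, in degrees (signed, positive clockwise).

Initial bearing θ₁ = atan2(sin Δλ cos φ₂, cos φ₁ sin φ₂ − sin φ₁ cos φ₂ cos Δλ) = 74.70°
Final bearing θ₂ = (initial bearing from the destination back to the start) + 180° = 42.64°
Δθ = θ₂ − θ₁ = -32.1°

-32.1°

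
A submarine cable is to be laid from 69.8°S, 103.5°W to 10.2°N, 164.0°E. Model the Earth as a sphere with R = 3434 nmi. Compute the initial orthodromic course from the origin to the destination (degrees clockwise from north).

271.2°

θ = atan2( sin Δλ·cos φ₂ ,  cos φ₁ sin φ₂ − sin φ₁ cos φ₂ cos Δλ )
  = atan2(-0.9833, +0.0209) = 271.22°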